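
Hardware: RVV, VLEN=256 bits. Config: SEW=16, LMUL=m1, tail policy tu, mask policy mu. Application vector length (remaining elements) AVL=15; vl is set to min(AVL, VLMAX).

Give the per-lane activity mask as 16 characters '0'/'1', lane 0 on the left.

predicate = 1111111111111110

VLMAX = VLEN×LMUL/SEW = 256×1/16 = 16
AVL=15 ≤ VLMAX=16, so vl = 15
bits (lane 0 leftmost): 1111111111111110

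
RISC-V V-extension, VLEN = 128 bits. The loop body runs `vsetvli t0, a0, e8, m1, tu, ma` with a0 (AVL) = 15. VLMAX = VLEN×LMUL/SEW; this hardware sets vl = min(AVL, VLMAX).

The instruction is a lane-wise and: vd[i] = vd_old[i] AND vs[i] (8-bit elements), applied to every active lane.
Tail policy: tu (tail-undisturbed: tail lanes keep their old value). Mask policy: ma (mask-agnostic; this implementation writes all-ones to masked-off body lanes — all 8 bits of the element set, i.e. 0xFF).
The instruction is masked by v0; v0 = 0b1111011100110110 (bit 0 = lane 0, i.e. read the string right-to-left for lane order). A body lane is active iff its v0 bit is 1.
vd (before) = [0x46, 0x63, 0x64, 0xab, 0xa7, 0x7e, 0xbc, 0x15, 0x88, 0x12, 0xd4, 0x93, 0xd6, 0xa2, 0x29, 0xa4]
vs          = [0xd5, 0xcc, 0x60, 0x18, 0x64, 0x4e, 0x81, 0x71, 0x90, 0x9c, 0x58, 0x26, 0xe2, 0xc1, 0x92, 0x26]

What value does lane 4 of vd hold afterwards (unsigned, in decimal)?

VLMAX = VLEN×LMUL/SEW = 128×1/8 = 16
vl = min(AVL, VLMAX) = min(15, 16) = 15
[0] mask-off/ones = 0xff
[1] and(0x63,0xcc) = 0x40
[2] and(0x64,0x60) = 0x60
[3] mask-off/ones = 0xff
[4] and(0xa7,0x64) = 0x24
[5] and(0x7e,0x4e) = 0x4e
[6] mask-off/ones = 0xff
[7] mask-off/ones = 0xff
[8] and(0x88,0x90) = 0x80
[9] and(0x12,0x9c) = 0x10
[10] and(0xd4,0x58) = 0x50
[11] mask-off/ones = 0xff
[12] and(0xd6,0xe2) = 0xc2
[13] and(0xa2,0xc1) = 0x80
[14] and(0x29,0x92) = 0x00
[15] tail/keep = 0xa4

vd[4] = 36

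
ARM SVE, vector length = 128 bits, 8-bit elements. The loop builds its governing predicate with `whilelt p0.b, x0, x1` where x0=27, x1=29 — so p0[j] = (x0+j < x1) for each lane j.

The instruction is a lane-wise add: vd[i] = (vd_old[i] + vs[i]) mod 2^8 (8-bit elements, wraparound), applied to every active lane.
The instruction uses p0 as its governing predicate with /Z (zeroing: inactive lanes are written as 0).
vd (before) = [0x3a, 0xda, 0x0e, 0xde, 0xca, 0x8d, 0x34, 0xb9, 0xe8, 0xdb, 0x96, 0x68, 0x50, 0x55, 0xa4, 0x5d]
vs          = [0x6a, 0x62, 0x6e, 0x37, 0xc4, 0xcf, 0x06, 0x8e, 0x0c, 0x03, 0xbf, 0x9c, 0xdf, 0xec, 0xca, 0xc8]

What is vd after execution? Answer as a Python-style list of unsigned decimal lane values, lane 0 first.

vd = [164, 60, 0, 0, 0, 0, 0, 0, 0, 0, 0, 0, 0, 0, 0, 0]

128-bit reg / 8-bit elem → 16 lanes
whilelt: lane j active iff 27+j < 29 → j < 2 → 2 active
vd[0] add(0x3a,0x6a) -> 0xa4
vd[1] add(0xda,0x62) -> 0x3c
vd[2] tail/zero -> 0x00
vd[3] tail/zero -> 0x00
vd[4] tail/zero -> 0x00
vd[5] tail/zero -> 0x00
vd[6] tail/zero -> 0x00
vd[7] tail/zero -> 0x00
vd[8] tail/zero -> 0x00
vd[9] tail/zero -> 0x00
vd[10] tail/zero -> 0x00
vd[11] tail/zero -> 0x00
vd[12] tail/zero -> 0x00
vd[13] tail/zero -> 0x00
vd[14] tail/zero -> 0x00
vd[15] tail/zero -> 0x00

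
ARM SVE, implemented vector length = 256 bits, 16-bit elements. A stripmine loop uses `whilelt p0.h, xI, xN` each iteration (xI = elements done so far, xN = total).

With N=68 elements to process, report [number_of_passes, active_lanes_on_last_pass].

lane count: 256 div 16 = 16
N=68: ⌈68/16⌉ = 5 iters; last vl = 68 − 4×16 = 4

[iterations, last_vl] = [5, 4]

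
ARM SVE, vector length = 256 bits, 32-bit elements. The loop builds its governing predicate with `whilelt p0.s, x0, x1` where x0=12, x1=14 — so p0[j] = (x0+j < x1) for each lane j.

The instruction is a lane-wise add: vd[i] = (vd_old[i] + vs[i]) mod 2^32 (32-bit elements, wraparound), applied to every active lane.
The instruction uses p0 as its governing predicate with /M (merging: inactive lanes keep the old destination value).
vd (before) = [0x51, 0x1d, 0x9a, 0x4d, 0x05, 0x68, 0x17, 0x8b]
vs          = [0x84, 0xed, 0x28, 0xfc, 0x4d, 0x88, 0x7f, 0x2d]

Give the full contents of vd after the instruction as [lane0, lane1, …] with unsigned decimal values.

vd = [213, 266, 154, 77, 5, 104, 23, 139]

register lanes = 256/32 = 8
active while 12+j < 14, i.e. j ∈ [0,2) capped at 8 ⇒ 2
  i=0: add(0x51,0x84) → 213
  i=1: add(0x1d,0xed) → 266
  i=2: tail/keep → 154
  i=3: tail/keep → 77
  i=4: tail/keep → 5
  i=5: tail/keep → 104
  i=6: tail/keep → 23
  i=7: tail/keep → 139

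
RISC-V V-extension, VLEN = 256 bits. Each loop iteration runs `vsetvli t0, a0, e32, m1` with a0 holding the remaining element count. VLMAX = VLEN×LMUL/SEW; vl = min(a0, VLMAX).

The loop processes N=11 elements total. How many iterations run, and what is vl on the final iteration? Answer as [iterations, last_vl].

VLMAX = (256 × 1) / 32 = 8 lanes
iterations = ceil(11/8) = 2; final-pass vl = 3

[iterations, last_vl] = [2, 3]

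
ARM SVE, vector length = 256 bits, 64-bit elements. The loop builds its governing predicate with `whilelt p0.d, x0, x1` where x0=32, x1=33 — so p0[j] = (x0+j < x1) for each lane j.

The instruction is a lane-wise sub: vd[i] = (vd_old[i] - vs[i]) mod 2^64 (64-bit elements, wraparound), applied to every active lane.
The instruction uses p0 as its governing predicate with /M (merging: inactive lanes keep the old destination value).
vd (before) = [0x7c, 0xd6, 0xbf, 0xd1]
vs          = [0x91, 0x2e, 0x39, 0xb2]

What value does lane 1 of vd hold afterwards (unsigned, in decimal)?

lane count: 256 div 64 = 4
p0[j] = (32+j < 33); true for j=0..0 → 1 lanes set
[0] sub(0x7c,0x91) = 0xffffffffffffffeb
[1] tail/keep = 0xd6
[2] tail/keep = 0xbf
[3] tail/keep = 0xd1

vd[1] = 214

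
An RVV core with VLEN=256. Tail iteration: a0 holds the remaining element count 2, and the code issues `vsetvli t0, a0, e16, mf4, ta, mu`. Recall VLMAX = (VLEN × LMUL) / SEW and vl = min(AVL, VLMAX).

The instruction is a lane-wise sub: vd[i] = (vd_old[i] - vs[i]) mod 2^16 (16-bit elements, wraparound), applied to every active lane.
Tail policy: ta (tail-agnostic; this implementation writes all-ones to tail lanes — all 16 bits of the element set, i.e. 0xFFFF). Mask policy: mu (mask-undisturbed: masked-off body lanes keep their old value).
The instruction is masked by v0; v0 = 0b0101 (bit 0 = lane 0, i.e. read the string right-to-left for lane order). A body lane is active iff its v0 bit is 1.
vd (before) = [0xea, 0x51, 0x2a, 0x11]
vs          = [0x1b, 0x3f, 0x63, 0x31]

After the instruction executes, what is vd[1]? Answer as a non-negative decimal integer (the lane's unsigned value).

VLMAX = VLEN×LMUL/SEW = 256×1/4/16 = 4
vl ← min(2, 4) = 2
vd[0] sub(0xea,0x1b) -> 0xcf
vd[1] mask-off/keep -> 0x51
vd[2] tail/ones -> 0xffff
vd[3] tail/ones -> 0xffff

vd[1] = 81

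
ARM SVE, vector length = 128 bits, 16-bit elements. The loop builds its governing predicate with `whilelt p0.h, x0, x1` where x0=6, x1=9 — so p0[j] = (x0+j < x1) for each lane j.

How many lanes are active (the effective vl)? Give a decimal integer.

vl = 3

128-bit reg / 16-bit elem → 8 lanes
active while 6+j < 9, i.e. j ∈ [0,3) capped at 8 ⇒ 3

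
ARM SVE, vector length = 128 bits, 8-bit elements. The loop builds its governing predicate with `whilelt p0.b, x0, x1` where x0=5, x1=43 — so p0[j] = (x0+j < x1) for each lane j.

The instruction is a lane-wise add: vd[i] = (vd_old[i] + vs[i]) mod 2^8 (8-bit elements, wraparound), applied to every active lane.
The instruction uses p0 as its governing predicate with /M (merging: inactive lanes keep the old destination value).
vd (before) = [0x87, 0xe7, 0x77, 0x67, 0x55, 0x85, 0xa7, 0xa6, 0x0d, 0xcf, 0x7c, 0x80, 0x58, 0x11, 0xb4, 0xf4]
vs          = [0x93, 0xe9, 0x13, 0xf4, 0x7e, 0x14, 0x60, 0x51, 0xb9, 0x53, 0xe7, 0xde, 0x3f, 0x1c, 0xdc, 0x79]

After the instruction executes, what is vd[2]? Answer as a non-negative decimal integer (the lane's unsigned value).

vd[2] = 138

128-bit reg / 8-bit elem → 16 lanes
p0[j] = (5+j < 43); true for j=0..15 → 16 lanes set
[0] add(0x87,0x93) = 0x1a
[1] add(0xe7,0xe9) = 0xd0
[2] add(0x77,0x13) = 0x8a
[3] add(0x67,0xf4) = 0x5b
[4] add(0x55,0x7e) = 0xd3
[5] add(0x85,0x14) = 0x99
[6] add(0xa7,0x60) = 0x07
[7] add(0xa6,0x51) = 0xf7
[8] add(0x0d,0xb9) = 0xc6
[9] add(0xcf,0x53) = 0x22
[10] add(0x7c,0xe7) = 0x63
[11] add(0x80,0xde) = 0x5e
[12] add(0x58,0x3f) = 0x97
[13] add(0x11,0x1c) = 0x2d
[14] add(0xb4,0xdc) = 0x90
[15] add(0xf4,0x79) = 0x6d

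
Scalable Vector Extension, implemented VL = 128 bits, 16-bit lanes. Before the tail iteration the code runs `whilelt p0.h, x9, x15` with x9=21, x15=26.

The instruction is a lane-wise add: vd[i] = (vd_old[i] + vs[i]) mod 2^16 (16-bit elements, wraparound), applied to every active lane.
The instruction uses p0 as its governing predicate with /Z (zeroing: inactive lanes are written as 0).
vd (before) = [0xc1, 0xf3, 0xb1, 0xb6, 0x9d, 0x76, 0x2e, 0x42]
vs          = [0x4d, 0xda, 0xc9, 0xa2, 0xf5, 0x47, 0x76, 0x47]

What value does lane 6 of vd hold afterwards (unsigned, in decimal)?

vd[6] = 0

lane count: 128 div 16 = 8
active while 21+j < 26, i.e. j ∈ [0,5) capped at 8 ⇒ 5
[0] add(0xc1,0x4d) = 0x10e
[1] add(0xf3,0xda) = 0x1cd
[2] add(0xb1,0xc9) = 0x17a
[3] add(0xb6,0xa2) = 0x158
[4] add(0x9d,0xf5) = 0x192
[5] tail/zero = 0x00
[6] tail/zero = 0x00
[7] tail/zero = 0x00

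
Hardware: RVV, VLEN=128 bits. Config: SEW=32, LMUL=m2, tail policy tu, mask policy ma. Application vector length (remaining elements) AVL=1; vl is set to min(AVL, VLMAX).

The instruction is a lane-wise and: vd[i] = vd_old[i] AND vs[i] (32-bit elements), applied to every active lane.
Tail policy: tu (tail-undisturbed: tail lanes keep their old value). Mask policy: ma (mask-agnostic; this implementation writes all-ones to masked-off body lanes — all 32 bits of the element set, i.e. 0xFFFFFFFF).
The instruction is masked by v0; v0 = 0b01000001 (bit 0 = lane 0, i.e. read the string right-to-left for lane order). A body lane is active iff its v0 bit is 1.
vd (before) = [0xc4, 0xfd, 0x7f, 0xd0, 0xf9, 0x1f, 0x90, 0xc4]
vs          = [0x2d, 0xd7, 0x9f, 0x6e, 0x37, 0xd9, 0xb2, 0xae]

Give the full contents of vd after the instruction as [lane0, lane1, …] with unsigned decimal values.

vd = [4, 253, 127, 208, 249, 31, 144, 196]

VLMAX = (128 × 2) / 32 = 8 lanes
vl ← min(1, 8) = 1
  i=0: and(0xc4,0x2d) → 4
  i=1: tail/keep → 253
  i=2: tail/keep → 127
  i=3: tail/keep → 208
  i=4: tail/keep → 249
  i=5: tail/keep → 31
  i=6: tail/keep → 144
  i=7: tail/keep → 196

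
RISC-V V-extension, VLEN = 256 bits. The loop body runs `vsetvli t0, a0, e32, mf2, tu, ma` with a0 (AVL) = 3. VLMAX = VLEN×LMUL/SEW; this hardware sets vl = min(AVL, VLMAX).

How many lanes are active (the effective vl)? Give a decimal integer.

vl = 3

lanes per group: 256·1/2/32 = 4
vl ← min(3, 4) = 3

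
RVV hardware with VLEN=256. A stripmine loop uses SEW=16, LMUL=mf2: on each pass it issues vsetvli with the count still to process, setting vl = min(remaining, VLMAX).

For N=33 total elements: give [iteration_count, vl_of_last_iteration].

lanes per group: 256·1/2/16 = 8
33 elements at 8/iter → 5 passes, remainder 1 on the last

[iterations, last_vl] = [5, 1]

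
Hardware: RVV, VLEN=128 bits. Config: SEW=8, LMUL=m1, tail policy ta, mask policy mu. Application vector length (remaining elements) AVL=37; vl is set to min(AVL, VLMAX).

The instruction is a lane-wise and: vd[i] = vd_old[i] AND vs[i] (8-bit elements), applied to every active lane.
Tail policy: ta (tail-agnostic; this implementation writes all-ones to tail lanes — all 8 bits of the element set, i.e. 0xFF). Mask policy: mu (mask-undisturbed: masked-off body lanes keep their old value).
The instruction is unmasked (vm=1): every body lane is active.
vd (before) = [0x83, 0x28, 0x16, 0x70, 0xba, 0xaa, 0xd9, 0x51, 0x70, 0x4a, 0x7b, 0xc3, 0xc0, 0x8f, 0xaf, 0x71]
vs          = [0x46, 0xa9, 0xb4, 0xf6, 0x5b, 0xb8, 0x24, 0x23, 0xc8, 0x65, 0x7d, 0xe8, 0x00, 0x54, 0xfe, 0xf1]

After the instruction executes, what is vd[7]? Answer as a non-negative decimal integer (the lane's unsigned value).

VLMAX = VLEN×LMUL/SEW = 128×1/8 = 16
AVL=37 > VLMAX=16, so vl = 16
lane  0: and(0x83,0x46) ⇒ 0x02
lane  1: and(0x28,0xa9) ⇒ 0x28
lane  2: and(0x16,0xb4) ⇒ 0x14
lane  3: and(0x70,0xf6) ⇒ 0x70
lane  4: and(0xba,0x5b) ⇒ 0x1a
lane  5: and(0xaa,0xb8) ⇒ 0xa8
lane  6: and(0xd9,0x24) ⇒ 0x00
lane  7: and(0x51,0x23) ⇒ 0x01
lane  8: and(0x70,0xc8) ⇒ 0x40
lane  9: and(0x4a,0x65) ⇒ 0x40
lane 10: and(0x7b,0x7d) ⇒ 0x79
lane 11: and(0xc3,0xe8) ⇒ 0xc0
lane 12: and(0xc0,0x00) ⇒ 0x00
lane 13: and(0x8f,0x54) ⇒ 0x04
lane 14: and(0xaf,0xfe) ⇒ 0xae
lane 15: and(0x71,0xf1) ⇒ 0x71

vd[7] = 1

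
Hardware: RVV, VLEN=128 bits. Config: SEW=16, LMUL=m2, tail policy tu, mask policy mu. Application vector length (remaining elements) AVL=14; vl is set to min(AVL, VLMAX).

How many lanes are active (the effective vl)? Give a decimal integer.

VLMAX = VLEN×LMUL/SEW = 128×2/16 = 16
AVL=14 ≤ VLMAX=16, so vl = 14

vl = 14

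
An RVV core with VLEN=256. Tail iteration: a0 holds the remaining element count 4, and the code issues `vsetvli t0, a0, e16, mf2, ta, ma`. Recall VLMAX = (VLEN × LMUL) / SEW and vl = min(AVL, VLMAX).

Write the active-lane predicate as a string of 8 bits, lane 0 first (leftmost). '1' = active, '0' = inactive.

VLMAX = (256 × 1/2) / 16 = 8 lanes
AVL=4 ≤ VLMAX=8, so vl = 4
bits (lane 0 leftmost): 11110000

predicate = 11110000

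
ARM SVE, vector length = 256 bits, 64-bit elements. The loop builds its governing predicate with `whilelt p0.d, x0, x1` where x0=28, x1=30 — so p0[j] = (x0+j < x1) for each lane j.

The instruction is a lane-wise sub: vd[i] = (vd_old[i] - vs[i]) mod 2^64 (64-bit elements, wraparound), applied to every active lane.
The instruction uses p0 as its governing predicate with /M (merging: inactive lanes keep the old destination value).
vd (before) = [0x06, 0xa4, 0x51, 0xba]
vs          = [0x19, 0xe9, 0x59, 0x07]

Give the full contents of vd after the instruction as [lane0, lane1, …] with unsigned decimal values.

register lanes = 256/64 = 4
whilelt: lane j active iff 28+j < 30 → j < 2 → 2 active
vd[0] sub(0x06,0x19) -> 0xffffffffffffffed
vd[1] sub(0xa4,0xe9) -> 0xffffffffffffffbb
vd[2] tail/keep -> 0x51
vd[3] tail/keep -> 0xba

vd = [18446744073709551597, 18446744073709551547, 81, 186]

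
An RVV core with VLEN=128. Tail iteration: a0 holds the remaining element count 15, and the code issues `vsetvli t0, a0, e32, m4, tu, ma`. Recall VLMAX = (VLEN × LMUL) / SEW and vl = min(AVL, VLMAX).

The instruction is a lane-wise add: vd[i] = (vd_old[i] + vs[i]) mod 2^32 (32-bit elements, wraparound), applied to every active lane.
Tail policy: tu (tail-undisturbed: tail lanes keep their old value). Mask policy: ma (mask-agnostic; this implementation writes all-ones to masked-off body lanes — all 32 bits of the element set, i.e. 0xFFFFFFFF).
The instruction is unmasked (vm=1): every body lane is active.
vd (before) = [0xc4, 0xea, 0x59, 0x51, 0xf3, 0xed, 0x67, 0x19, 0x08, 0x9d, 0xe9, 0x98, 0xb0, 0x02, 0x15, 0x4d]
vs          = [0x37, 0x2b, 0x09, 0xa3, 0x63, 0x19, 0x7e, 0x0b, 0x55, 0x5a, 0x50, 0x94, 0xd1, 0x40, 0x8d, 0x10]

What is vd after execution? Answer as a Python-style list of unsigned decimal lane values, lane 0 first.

VLMAX = (128 × 4) / 32 = 16 lanes
vl ← min(15, 16) = 15
lane  0: add(0xc4,0x37) ⇒ 0xfb
lane  1: add(0xea,0x2b) ⇒ 0x115
lane  2: add(0x59,0x09) ⇒ 0x62
lane  3: add(0x51,0xa3) ⇒ 0xf4
lane  4: add(0xf3,0x63) ⇒ 0x156
lane  5: add(0xed,0x19) ⇒ 0x106
lane  6: add(0x67,0x7e) ⇒ 0xe5
lane  7: add(0x19,0x0b) ⇒ 0x24
lane  8: add(0x08,0x55) ⇒ 0x5d
lane  9: add(0x9d,0x5a) ⇒ 0xf7
lane 10: add(0xe9,0x50) ⇒ 0x139
lane 11: add(0x98,0x94) ⇒ 0x12c
lane 12: add(0xb0,0xd1) ⇒ 0x181
lane 13: add(0x02,0x40) ⇒ 0x42
lane 14: add(0x15,0x8d) ⇒ 0xa2
lane 15: tail/keep ⇒ 0x4d

vd = [251, 277, 98, 244, 342, 262, 229, 36, 93, 247, 313, 300, 385, 66, 162, 77]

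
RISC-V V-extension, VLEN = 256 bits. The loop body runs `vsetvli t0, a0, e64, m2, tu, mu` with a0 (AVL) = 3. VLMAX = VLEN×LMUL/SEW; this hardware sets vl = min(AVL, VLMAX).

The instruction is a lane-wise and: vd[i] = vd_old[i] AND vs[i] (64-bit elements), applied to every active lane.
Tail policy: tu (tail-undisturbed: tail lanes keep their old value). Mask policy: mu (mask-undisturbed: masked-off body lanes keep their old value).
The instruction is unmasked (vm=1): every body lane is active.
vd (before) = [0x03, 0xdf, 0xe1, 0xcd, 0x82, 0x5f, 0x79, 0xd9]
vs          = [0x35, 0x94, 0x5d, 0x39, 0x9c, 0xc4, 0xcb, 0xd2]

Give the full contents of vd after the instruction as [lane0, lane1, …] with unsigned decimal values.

vd = [1, 148, 65, 205, 130, 95, 121, 217]

lanes per group: 256·2/64 = 8
vl = min(AVL, VLMAX) = min(3, 8) = 3
lane  0: and(0x03,0x35) ⇒ 0x01
lane  1: and(0xdf,0x94) ⇒ 0x94
lane  2: and(0xe1,0x5d) ⇒ 0x41
lane  3: tail/keep ⇒ 0xcd
lane  4: tail/keep ⇒ 0x82
lane  5: tail/keep ⇒ 0x5f
lane  6: tail/keep ⇒ 0x79
lane  7: tail/keep ⇒ 0xd9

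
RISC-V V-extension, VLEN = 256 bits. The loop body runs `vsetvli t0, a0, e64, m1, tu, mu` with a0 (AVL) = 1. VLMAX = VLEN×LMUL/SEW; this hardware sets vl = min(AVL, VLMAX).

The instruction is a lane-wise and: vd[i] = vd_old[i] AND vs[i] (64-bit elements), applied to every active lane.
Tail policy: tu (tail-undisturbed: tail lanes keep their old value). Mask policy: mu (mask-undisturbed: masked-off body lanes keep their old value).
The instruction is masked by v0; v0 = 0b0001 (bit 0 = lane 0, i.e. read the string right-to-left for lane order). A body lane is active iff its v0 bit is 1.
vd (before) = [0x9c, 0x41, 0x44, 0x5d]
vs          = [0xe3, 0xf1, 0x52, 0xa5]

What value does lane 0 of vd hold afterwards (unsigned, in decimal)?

vd[0] = 128

VLMAX = (256 × 1) / 64 = 4 lanes
vl ← min(1, 4) = 1
  i=0: and(0x9c,0xe3) → 128
  i=1: tail/keep → 65
  i=2: tail/keep → 68
  i=3: tail/keep → 93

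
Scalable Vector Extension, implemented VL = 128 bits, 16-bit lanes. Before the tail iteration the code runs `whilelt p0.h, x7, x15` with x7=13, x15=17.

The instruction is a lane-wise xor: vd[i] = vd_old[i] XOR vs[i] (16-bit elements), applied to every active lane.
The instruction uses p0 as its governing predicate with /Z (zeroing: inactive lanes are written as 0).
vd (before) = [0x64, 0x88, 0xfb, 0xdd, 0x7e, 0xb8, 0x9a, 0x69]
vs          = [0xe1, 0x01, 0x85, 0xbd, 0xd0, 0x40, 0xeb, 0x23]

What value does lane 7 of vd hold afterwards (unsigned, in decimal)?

vd[7] = 0

register lanes = 128/16 = 8
whilelt: lane j active iff 13+j < 17 → j < 4 → 4 active
  i=0: xor(0x64,0xe1) → 133
  i=1: xor(0x88,0x01) → 137
  i=2: xor(0xfb,0x85) → 126
  i=3: xor(0xdd,0xbd) → 96
  i=4: tail/zero → 0
  i=5: tail/zero → 0
  i=6: tail/zero → 0
  i=7: tail/zero → 0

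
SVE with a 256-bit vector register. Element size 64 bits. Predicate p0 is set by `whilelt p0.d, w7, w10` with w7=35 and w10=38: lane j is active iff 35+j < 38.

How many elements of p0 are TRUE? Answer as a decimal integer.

256-bit reg / 64-bit elem → 4 lanes
p0[j] = (35+j < 38); true for j=0..2 → 3 lanes set

vl = 3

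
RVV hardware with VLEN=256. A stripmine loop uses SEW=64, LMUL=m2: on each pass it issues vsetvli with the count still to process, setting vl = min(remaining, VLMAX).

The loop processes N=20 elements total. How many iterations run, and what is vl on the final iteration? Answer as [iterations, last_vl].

[iterations, last_vl] = [3, 4]

VLMAX = (256 × 2) / 64 = 8 lanes
iterations = ceil(20/8) = 3; final-pass vl = 4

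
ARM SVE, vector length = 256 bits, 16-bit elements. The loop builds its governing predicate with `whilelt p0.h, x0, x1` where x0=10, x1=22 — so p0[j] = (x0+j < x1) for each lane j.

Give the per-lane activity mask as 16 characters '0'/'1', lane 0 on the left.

register lanes = 256/16 = 16
active while 10+j < 22, i.e. j ∈ [0,12) capped at 16 ⇒ 12
bits (lane 0 leftmost): 1111111111110000

predicate = 1111111111110000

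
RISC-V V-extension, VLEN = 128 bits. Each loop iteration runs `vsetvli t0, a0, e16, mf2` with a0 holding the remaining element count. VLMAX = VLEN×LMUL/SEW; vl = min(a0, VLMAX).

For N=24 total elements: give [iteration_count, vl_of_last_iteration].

[iterations, last_vl] = [6, 4]

VLMAX = VLEN×LMUL/SEW = 128×1/2/16 = 4
N=24: ⌈24/4⌉ = 6 iters; last vl = 24 − 5×4 = 4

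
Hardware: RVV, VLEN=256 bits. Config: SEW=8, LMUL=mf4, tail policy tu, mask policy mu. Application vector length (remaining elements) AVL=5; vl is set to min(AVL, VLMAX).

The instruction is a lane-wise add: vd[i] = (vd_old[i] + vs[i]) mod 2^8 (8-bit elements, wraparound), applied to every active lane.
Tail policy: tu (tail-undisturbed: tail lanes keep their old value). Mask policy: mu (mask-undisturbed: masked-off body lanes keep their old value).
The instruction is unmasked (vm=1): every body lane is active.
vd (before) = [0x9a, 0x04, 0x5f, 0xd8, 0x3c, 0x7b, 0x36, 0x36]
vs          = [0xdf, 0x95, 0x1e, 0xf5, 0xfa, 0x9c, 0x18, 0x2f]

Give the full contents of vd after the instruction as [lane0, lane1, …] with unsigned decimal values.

VLMAX = (256 × 1/4) / 8 = 8 lanes
vl ← min(5, 8) = 5
[0] add(0x9a,0xdf) = 0x79
[1] add(0x04,0x95) = 0x99
[2] add(0x5f,0x1e) = 0x7d
[3] add(0xd8,0xf5) = 0xcd
[4] add(0x3c,0xfa) = 0x36
[5] tail/keep = 0x7b
[6] tail/keep = 0x36
[7] tail/keep = 0x36

vd = [121, 153, 125, 205, 54, 123, 54, 54]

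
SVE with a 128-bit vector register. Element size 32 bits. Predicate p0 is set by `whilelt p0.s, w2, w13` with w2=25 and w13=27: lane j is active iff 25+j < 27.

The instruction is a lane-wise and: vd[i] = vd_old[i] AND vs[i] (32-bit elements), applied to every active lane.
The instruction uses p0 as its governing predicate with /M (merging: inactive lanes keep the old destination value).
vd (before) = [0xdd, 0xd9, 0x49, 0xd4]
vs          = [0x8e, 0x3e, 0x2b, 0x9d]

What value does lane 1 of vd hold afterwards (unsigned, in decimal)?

vd[1] = 24

128-bit reg / 32-bit elem → 4 lanes
whilelt: lane j active iff 25+j < 27 → j < 2 → 2 active
vd[0] and(0xdd,0x8e) -> 0x8c
vd[1] and(0xd9,0x3e) -> 0x18
vd[2] tail/keep -> 0x49
vd[3] tail/keep -> 0xd4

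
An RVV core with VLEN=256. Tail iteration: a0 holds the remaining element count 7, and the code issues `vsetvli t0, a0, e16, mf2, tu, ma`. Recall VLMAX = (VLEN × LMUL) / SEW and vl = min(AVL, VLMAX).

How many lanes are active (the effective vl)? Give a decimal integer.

vl = 7

VLMAX = VLEN×LMUL/SEW = 256×1/2/16 = 8
AVL=7 ≤ VLMAX=8, so vl = 7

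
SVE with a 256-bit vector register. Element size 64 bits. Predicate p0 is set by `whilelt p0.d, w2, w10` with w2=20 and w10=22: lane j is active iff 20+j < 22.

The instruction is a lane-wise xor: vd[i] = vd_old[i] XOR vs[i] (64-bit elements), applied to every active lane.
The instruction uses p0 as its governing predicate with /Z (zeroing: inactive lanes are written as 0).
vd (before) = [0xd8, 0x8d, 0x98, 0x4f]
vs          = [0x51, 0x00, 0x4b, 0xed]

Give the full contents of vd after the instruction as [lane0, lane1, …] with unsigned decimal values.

vd = [137, 141, 0, 0]

lane count: 256 div 64 = 4
p0[j] = (20+j < 22); true for j=0..1 → 2 lanes set
lane  0: xor(0xd8,0x51) ⇒ 0x89
lane  1: xor(0x8d,0x00) ⇒ 0x8d
lane  2: tail/zero ⇒ 0x00
lane  3: tail/zero ⇒ 0x00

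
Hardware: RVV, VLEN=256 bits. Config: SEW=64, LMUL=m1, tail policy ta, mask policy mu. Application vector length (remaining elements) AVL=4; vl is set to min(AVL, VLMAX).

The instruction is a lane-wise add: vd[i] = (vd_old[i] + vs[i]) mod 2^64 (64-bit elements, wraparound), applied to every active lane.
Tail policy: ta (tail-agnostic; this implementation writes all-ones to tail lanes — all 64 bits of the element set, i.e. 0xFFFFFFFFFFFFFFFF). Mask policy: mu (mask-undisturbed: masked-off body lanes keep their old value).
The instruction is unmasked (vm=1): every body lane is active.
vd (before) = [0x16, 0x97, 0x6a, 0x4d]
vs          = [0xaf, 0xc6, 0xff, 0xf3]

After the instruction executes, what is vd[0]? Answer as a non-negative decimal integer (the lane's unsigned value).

vd[0] = 197

VLMAX = (256 × 1) / 64 = 4 lanes
vl ← min(4, 4) = 4
vd[0] add(0x16,0xaf) -> 0xc5
vd[1] add(0x97,0xc6) -> 0x15d
vd[2] add(0x6a,0xff) -> 0x169
vd[3] add(0x4d,0xf3) -> 0x140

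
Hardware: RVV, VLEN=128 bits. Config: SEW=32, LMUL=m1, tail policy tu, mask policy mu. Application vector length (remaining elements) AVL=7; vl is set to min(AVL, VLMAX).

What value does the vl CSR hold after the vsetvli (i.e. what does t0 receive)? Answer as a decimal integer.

vl = 4

lanes per group: 128·1/32 = 4
AVL=7 > VLMAX=4, so vl = 4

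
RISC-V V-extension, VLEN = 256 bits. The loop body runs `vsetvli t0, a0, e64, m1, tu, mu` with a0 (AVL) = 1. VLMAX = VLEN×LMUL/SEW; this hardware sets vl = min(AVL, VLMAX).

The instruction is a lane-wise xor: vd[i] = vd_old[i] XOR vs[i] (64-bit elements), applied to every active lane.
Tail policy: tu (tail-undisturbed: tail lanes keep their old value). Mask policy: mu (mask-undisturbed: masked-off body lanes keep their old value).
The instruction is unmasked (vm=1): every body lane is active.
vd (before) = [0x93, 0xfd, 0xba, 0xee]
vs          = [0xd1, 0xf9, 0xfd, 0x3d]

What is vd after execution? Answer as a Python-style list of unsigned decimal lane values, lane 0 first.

lanes per group: 256·1/64 = 4
vl ← min(1, 4) = 1
[0] xor(0x93,0xd1) = 0x42
[1] tail/keep = 0xfd
[2] tail/keep = 0xba
[3] tail/keep = 0xee

vd = [66, 253, 186, 238]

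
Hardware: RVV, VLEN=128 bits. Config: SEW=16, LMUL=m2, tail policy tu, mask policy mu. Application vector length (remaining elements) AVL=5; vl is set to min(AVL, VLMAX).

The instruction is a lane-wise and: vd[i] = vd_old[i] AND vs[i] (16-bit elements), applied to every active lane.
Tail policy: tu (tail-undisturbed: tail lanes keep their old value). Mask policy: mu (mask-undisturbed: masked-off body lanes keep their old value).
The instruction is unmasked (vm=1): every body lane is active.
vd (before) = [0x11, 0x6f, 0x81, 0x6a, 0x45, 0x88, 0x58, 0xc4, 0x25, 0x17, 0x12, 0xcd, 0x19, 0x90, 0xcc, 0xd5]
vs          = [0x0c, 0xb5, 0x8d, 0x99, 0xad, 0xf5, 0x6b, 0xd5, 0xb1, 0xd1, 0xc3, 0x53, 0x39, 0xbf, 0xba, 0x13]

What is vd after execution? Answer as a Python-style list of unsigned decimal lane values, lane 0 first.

lanes per group: 128·2/16 = 16
vl = min(AVL, VLMAX) = min(5, 16) = 5
lane  0: and(0x11,0x0c) ⇒ 0x00
lane  1: and(0x6f,0xb5) ⇒ 0x25
lane  2: and(0x81,0x8d) ⇒ 0x81
lane  3: and(0x6a,0x99) ⇒ 0x08
lane  4: and(0x45,0xad) ⇒ 0x05
lane  5: tail/keep ⇒ 0x88
lane  6: tail/keep ⇒ 0x58
lane  7: tail/keep ⇒ 0xc4
lane  8: tail/keep ⇒ 0x25
lane  9: tail/keep ⇒ 0x17
lane 10: tail/keep ⇒ 0x12
lane 11: tail/keep ⇒ 0xcd
lane 12: tail/keep ⇒ 0x19
lane 13: tail/keep ⇒ 0x90
lane 14: tail/keep ⇒ 0xcc
lane 15: tail/keep ⇒ 0xd5

vd = [0, 37, 129, 8, 5, 136, 88, 196, 37, 23, 18, 205, 25, 144, 204, 213]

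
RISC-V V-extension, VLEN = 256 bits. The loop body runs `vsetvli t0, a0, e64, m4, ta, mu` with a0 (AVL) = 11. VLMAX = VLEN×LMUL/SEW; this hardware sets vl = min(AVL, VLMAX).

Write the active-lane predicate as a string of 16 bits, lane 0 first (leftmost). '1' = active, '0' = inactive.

predicate = 1111111111100000

lanes per group: 256·4/64 = 16
vl = min(AVL, VLMAX) = min(11, 16) = 11
bits (lane 0 leftmost): 1111111111100000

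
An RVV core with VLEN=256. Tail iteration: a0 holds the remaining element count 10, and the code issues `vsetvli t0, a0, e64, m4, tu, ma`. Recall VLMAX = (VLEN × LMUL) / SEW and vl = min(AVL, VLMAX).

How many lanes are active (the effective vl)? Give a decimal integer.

VLMAX = VLEN×LMUL/SEW = 256×4/64 = 16
vl ← min(10, 16) = 10

vl = 10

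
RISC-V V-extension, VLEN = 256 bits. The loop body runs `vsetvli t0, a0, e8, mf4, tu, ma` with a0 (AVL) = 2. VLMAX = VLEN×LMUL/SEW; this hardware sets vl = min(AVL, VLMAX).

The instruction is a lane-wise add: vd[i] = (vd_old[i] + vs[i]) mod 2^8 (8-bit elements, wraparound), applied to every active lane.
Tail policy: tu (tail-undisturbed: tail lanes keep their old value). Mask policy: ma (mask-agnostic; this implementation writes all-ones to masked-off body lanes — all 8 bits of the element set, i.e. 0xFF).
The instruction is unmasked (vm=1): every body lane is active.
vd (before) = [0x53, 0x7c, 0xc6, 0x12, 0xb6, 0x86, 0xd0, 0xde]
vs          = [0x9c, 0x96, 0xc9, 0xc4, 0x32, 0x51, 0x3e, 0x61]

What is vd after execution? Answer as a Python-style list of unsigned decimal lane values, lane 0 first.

VLMAX = (256 × 1/4) / 8 = 8 lanes
vl = min(AVL, VLMAX) = min(2, 8) = 2
  i=0: add(0x53,0x9c) → 239
  i=1: add(0x7c,0x96) → 18
  i=2: tail/keep → 198
  i=3: tail/keep → 18
  i=4: tail/keep → 182
  i=5: tail/keep → 134
  i=6: tail/keep → 208
  i=7: tail/keep → 222

vd = [239, 18, 198, 18, 182, 134, 208, 222]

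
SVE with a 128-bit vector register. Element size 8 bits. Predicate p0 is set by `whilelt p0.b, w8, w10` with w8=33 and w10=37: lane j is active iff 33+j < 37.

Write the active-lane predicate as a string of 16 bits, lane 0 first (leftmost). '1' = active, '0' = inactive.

register lanes = 128/8 = 16
p0[j] = (33+j < 37); true for j=0..3 → 4 lanes set
bits (lane 0 leftmost): 1111000000000000

predicate = 1111000000000000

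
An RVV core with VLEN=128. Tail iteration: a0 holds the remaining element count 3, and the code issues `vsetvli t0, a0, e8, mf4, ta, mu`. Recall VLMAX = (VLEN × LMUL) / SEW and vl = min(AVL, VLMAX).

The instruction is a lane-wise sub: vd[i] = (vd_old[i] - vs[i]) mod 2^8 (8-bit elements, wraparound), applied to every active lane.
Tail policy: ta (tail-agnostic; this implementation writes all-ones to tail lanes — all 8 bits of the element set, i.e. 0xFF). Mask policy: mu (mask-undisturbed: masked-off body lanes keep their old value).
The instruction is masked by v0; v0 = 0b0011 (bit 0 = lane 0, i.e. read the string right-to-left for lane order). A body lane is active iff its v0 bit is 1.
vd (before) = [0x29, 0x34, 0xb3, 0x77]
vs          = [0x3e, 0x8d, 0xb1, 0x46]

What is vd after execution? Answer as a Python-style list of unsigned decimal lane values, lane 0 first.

VLMAX = (128 × 1/4) / 8 = 4 lanes
vl = min(AVL, VLMAX) = min(3, 4) = 3
  i=0: sub(0x29,0x3e) → 235
  i=1: sub(0x34,0x8d) → 167
  i=2: mask-off/keep → 179
  i=3: tail/ones → 255

vd = [235, 167, 179, 255]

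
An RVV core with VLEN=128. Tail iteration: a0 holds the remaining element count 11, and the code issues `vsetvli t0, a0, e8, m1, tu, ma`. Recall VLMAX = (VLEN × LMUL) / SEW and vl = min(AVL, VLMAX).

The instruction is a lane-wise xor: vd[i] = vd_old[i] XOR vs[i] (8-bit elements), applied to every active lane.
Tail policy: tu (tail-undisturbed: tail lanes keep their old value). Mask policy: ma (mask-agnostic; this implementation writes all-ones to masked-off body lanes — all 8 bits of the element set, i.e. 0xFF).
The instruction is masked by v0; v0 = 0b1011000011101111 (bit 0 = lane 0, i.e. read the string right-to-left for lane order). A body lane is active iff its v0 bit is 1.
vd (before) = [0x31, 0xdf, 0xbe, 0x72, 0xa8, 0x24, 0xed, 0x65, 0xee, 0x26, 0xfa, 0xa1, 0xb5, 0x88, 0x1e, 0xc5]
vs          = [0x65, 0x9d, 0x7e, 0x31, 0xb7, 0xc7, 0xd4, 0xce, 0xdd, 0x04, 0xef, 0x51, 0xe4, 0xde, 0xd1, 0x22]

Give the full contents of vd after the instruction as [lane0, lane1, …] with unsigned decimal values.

VLMAX = VLEN×LMUL/SEW = 128×1/8 = 16
AVL=11 ≤ VLMAX=16, so vl = 11
vd[0] xor(0x31,0x65) -> 0x54
vd[1] xor(0xdf,0x9d) -> 0x42
vd[2] xor(0xbe,0x7e) -> 0xc0
vd[3] xor(0x72,0x31) -> 0x43
vd[4] mask-off/ones -> 0xff
vd[5] xor(0x24,0xc7) -> 0xe3
vd[6] xor(0xed,0xd4) -> 0x39
vd[7] xor(0x65,0xce) -> 0xab
vd[8] mask-off/ones -> 0xff
vd[9] mask-off/ones -> 0xff
vd[10] mask-off/ones -> 0xff
vd[11] tail/keep -> 0xa1
vd[12] tail/keep -> 0xb5
vd[13] tail/keep -> 0x88
vd[14] tail/keep -> 0x1e
vd[15] tail/keep -> 0xc5

vd = [84, 66, 192, 67, 255, 227, 57, 171, 255, 255, 255, 161, 181, 136, 30, 197]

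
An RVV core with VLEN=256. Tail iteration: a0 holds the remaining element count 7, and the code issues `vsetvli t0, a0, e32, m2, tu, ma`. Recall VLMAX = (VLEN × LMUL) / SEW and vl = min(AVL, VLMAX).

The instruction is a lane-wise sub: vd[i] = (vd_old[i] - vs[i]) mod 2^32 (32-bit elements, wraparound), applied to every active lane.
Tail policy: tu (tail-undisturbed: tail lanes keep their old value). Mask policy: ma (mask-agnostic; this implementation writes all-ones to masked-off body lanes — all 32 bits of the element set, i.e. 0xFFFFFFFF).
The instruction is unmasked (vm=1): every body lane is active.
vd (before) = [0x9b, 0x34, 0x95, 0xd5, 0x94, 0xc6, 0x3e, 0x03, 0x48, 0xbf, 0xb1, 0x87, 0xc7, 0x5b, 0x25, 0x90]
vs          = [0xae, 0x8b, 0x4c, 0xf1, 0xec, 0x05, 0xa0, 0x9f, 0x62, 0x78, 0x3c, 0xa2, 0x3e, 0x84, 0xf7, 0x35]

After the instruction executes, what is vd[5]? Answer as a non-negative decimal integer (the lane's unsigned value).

lanes per group: 256·2/32 = 16
vl = min(AVL, VLMAX) = min(7, 16) = 7
[0] sub(0x9b,0xae) = 0xffffffed
[1] sub(0x34,0x8b) = 0xffffffa9
[2] sub(0x95,0x4c) = 0x49
[3] sub(0xd5,0xf1) = 0xffffffe4
[4] sub(0x94,0xec) = 0xffffffa8
[5] sub(0xc6,0x05) = 0xc1
[6] sub(0x3e,0xa0) = 0xffffff9e
[7] tail/keep = 0x03
[8] tail/keep = 0x48
[9] tail/keep = 0xbf
[10] tail/keep = 0xb1
[11] tail/keep = 0x87
[12] tail/keep = 0xc7
[13] tail/keep = 0x5b
[14] tail/keep = 0x25
[15] tail/keep = 0x90

vd[5] = 193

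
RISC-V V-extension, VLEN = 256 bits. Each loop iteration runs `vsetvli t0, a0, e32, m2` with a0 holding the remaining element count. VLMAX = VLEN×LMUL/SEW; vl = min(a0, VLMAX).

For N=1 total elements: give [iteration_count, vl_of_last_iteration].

VLMAX = (256 × 2) / 32 = 16 lanes
1 elements at 16/iter → 1 passes, remainder 1 on the last

[iterations, last_vl] = [1, 1]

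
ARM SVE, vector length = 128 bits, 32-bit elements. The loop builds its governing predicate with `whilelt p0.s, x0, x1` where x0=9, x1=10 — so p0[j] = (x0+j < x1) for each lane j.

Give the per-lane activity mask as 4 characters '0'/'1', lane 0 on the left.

128-bit reg / 32-bit elem → 4 lanes
p0[j] = (9+j < 10); true for j=0..0 → 1 lanes set
bits (lane 0 leftmost): 1000

predicate = 1000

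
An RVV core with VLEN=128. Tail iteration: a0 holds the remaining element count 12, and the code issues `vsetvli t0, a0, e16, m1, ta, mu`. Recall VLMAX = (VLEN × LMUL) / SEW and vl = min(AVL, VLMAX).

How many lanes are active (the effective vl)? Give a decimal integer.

lanes per group: 128·1/16 = 8
vl = min(AVL, VLMAX) = min(12, 8) = 8

vl = 8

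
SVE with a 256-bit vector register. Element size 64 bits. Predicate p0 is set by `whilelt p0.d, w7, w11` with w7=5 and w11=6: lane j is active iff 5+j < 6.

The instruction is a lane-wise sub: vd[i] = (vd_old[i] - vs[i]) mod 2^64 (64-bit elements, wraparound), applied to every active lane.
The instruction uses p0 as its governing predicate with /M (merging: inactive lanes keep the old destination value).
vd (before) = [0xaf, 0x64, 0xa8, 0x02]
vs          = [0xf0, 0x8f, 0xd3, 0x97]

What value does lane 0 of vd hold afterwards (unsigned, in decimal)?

register lanes = 256/64 = 4
p0[j] = (5+j < 6); true for j=0..0 → 1 lanes set
  i=0: sub(0xaf,0xf0) → 18446744073709551551
  i=1: tail/keep → 100
  i=2: tail/keep → 168
  i=3: tail/keep → 2

vd[0] = 18446744073709551551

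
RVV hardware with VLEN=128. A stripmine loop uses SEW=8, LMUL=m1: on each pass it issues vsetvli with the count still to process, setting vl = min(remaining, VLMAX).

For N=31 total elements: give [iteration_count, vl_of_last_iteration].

lanes per group: 128·1/8 = 16
31 elements at 16/iter → 2 passes, remainder 15 on the last

[iterations, last_vl] = [2, 15]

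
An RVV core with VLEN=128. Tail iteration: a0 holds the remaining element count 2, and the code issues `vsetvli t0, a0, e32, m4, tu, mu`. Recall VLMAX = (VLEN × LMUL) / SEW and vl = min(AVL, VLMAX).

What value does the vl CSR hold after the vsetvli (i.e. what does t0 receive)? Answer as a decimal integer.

vl = 2

VLMAX = VLEN×LMUL/SEW = 128×4/32 = 16
vl ← min(2, 16) = 2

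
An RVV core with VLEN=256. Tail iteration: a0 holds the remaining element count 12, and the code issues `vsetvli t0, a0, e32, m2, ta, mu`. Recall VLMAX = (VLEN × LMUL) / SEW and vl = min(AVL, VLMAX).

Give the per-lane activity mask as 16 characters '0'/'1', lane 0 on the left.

predicate = 1111111111110000

VLMAX = VLEN×LMUL/SEW = 256×2/32 = 16
vl = min(AVL, VLMAX) = min(12, 16) = 12
bits (lane 0 leftmost): 1111111111110000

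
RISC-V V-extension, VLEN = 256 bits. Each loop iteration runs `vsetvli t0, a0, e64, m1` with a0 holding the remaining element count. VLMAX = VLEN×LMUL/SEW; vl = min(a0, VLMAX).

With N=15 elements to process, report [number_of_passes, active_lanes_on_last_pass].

[iterations, last_vl] = [4, 3]

VLMAX = VLEN×LMUL/SEW = 256×1/64 = 4
iterations = ceil(15/4) = 4; final-pass vl = 3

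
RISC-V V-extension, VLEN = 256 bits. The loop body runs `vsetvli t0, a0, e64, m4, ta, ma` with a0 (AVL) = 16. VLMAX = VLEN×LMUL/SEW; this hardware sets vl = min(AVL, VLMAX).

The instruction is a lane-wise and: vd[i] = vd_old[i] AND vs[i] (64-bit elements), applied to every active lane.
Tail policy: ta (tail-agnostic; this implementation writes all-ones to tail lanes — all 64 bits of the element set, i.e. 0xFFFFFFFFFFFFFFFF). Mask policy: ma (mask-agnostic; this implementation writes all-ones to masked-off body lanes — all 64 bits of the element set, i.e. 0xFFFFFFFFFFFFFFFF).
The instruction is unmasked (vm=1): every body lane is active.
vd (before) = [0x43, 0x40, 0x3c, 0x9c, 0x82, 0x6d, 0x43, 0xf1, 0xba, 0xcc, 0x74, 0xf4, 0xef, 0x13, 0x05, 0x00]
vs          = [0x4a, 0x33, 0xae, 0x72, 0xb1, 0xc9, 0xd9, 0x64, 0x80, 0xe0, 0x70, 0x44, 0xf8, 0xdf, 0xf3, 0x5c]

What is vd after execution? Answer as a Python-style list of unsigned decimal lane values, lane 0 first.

lanes per group: 256·4/64 = 16
AVL=16 ≤ VLMAX=16, so vl = 16
  i=0: and(0x43,0x4a) → 66
  i=1: and(0x40,0x33) → 0
  i=2: and(0x3c,0xae) → 44
  i=3: and(0x9c,0x72) → 16
  i=4: and(0x82,0xb1) → 128
  i=5: and(0x6d,0xc9) → 73
  i=6: and(0x43,0xd9) → 65
  i=7: and(0xf1,0x64) → 96
  i=8: and(0xba,0x80) → 128
  i=9: and(0xcc,0xe0) → 192
  i=10: and(0x74,0x70) → 112
  i=11: and(0xf4,0x44) → 68
  i=12: and(0xef,0xf8) → 232
  i=13: and(0x13,0xdf) → 19
  i=14: and(0x05,0xf3) → 1
  i=15: and(0x00,0x5c) → 0

vd = [66, 0, 44, 16, 128, 73, 65, 96, 128, 192, 112, 68, 232, 19, 1, 0]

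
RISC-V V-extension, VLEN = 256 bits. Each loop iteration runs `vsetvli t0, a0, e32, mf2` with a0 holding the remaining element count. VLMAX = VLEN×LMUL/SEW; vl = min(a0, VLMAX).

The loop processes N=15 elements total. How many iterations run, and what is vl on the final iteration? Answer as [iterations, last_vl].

[iterations, last_vl] = [4, 3]

VLMAX = VLEN×LMUL/SEW = 256×1/2/32 = 4
iterations = ceil(15/4) = 4; final-pass vl = 3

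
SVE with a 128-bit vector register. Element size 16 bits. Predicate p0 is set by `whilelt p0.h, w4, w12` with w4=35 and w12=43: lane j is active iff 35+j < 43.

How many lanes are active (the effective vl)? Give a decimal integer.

vl = 8

register lanes = 128/16 = 8
active while 35+j < 43, i.e. j ∈ [0,8) capped at 8 ⇒ 8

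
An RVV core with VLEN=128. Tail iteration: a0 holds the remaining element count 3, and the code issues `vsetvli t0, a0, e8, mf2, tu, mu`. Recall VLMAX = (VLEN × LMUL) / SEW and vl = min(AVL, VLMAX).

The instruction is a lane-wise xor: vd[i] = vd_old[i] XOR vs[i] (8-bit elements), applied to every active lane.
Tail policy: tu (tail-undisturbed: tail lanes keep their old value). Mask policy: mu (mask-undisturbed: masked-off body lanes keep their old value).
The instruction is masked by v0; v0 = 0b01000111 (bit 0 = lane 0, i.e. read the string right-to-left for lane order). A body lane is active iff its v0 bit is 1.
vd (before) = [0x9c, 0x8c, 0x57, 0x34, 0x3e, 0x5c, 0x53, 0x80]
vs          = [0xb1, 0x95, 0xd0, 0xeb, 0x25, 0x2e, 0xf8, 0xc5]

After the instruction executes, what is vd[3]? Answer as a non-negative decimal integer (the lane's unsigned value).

VLMAX = VLEN×LMUL/SEW = 128×1/2/8 = 8
AVL=3 ≤ VLMAX=8, so vl = 3
[0] xor(0x9c,0xb1) = 0x2d
[1] xor(0x8c,0x95) = 0x19
[2] xor(0x57,0xd0) = 0x87
[3] tail/keep = 0x34
[4] tail/keep = 0x3e
[5] tail/keep = 0x5c
[6] tail/keep = 0x53
[7] tail/keep = 0x80

vd[3] = 52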